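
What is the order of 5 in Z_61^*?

30

Since 5 ∈ (Z/61Z)^×, its order divides φ(61) = 61 − 1 = 60 = 2^2 · 3 · 5.
Divisors of 60: 1, 2, 3, 4, 5, 6, 10, 12, 15, 20, 30, 60.
Evaluate successive powers at the divisors of 60:
5^1 ≡ 5 (mod 61)
5^2 ≡ 25 (mod 61)
5^3 ≡ 3 (mod 61)
5^4 ≡ 15 (mod 61)
5^5 ≡ 14 (mod 61)
5^6 ≡ 9 (mod 61)
5^10 ≡ 13 (mod 61)
5^12 ≡ 20 (mod 61)
5^15 ≡ 60 (mod 61)
5^20 ≡ 47 (mod 61)
5^30 ≡ 1 (mod 61) ✓
The smallest such exponent is 30, so the order of 5 is 30.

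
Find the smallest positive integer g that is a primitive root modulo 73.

φ(73) = 73 − 1 = 72 = 2^3 · 3^2.
Test candidates g = 2, 3, … against the prime factors q ∈ {2, 3} of φ(73): g is a generator iff g^(72/q) ≢ 1 for every such q.
g = 2: 2^36 ≡ 1 — hits 1, so not a primitive root.
g = 3: 3^36 ≡ 1 — hits 1, so not a primitive root.
g = 4: 4^36 ≡ 1 — hits 1, so not a primitive root.
g = 5: 5^36 ≡ 72; 5^24 ≡ 8 — none is 1, so 5 is a primitive root.
Hence the least primitive root of 73 is 5.

5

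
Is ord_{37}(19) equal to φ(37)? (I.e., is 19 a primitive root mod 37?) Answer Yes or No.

φ(37) = 37 − 1 = 36 = 2^2 · 3^2.
An element g generates (Z/37Z)^× iff g^(36/q) ≢ 1 (mod 37) for each prime q ∈ {2, 3}.
19^18 ≡ 36 (mod 37)  [q = 2: ≢ 1 ✓]
19^12 ≡ 10 (mod 37)  [q = 3: ≢ 1 ✓]
None equal 1, so ord_37(19) = 36: 19 is a primitive root.

Yes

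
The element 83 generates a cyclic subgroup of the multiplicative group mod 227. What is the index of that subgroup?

1

Since 83 ∈ (Z/227Z)^×, its order divides φ(227) = 227 − 1 = 226 = 2 · 113.
Divisors of 226: 1, 2, 113, 226.
Check 83^d mod 227 for each divisor in increasing order:
83^1 ≡ 83
83^2 ≡ 79
83^113 ≡ 226
83^226 ≡ 1
Thus |⟨83⟩| = ord(83) = 226.
The index is φ(227) / ord(83) = 226 / 226 = 1.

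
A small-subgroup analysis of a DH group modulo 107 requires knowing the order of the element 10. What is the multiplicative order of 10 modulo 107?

By Lagrange's theorem, ord_107(10) divides φ(107) = 107 − 1 = 106 = 2 · 53.
Divisors of 106: 1, 2, 53, 106.
Check 10^d mod 107 for each divisor in increasing order:
10^1 ≡ 10
10^2 ≡ 100
10^53 ≡ 1
So ord_107(10) = 53.

53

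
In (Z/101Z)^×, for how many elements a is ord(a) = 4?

2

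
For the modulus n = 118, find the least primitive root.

φ(118) = φ(2)·φ(59) = 1·58 = 58 = 2 · 29.
Test candidates g = 2, 3, … against the prime factors q ∈ {2, 29} of φ(118): g is a generator iff g^(58/q) ≢ 1 for every such q.
g = 2: gcd(2, 118) = 2 > 1, not a unit — skip.
g = 3: 3^29 ≡ 1 — hits 1, so not a primitive root.
g = 4: gcd(4, 118) = 2 > 1, not a unit — skip.
g = 5: 5^29 ≡ 1 — hits 1, so not a primitive root.
g = 6: gcd(6, 118) = 2 > 1, not a unit — skip.
g = 7: 7^29 ≡ 1 — hits 1, so not a primitive root.
g = 8: gcd(8, 118) = 2 > 1, not a unit — skip.
g = 9: 9^29 ≡ 1 — hits 1, so not a primitive root.
g = 10: gcd(10, 118) = 2 > 1, not a unit — skip.
g = 11: 11^29 ≡ 117; 11^2 ≡ 3 — none is 1, so 11 is a primitive root.
The smallest primitive root modulo 118 is 11.

11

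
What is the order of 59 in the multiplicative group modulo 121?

55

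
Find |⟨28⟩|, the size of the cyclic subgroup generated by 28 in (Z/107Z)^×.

106

ord(28) | φ(107) = 107 − 1 = 106 = 2 · 53.
Divisors of 106: 1, 2, 53, 106.
Evaluate successive powers at the divisors of 106:
28^1 ≡ 28 (mod 107)
28^2 ≡ 35 (mod 107)
28^53 ≡ 106 (mod 107)
28^106 ≡ 1 (mod 107) ✓
Hence ord(28) = 106.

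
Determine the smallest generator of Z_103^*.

5

φ(103) = 103 − 1 = 102 = 2 · 3 · 17.
g is a primitive root iff g^(102/q) ≢ 1 (mod 103) for each prime q ∈ {2, 3, 17}.
g = 2: 2^51 ≡ 1 — hits 1, so not a primitive root.
g = 3: 3^51 ≡ 102; 3^34 ≡ 1 — hits 1, so not a primitive root.
g = 4: 4^51 ≡ 1 — hits 1, so not a primitive root.
g = 5: 5^51 ≡ 102; 5^34 ≡ 56; 5^6 ≡ 72 — none is 1, so 5 is a primitive root.
So 5 is the smallest generator of (Z/103Z)^×.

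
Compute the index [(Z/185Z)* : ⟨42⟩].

By Lagrange's theorem, ord_185(42) divides φ(185) = φ(5·37) = (5−1)·(37−1) = 4·36 = 144 = 2^4 · 3^2.
Divisors of 144: 1, 2, 3, 4, 6, 8, 9, 12, 16, 18, 24, 36, 48, 72, 144.
Check 42^d mod 185 for each divisor in increasing order:
42^1 ≡ 42
42^2 ≡ 99
42^3 ≡ 88
42^4 ≡ 181
42^6 ≡ 159
42^8 ≡ 16
42^9 ≡ 117
42^12 ≡ 121
42^16 ≡ 71
42^18 ≡ 184
42^24 ≡ 26
42^36 ≡ 1
Thus |⟨42⟩| = ord(42) = 36.
The index is φ(185) / ord(42) = 144 / 36 = 4.

4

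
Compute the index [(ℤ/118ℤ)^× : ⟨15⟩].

By Lagrange's theorem, ord_118(15) divides φ(118) = φ(2)·φ(59) = 1·58 = 58 = 2 · 29.
Divisors of 58: 1, 2, 29, 58.
Compute 15^d (mod 118) for the divisors d until we hit 1:
15^1 ≡ 15
15^2 ≡ 107
15^29 ≡ 1
The order of 15 is 29, so the subgroup it generates has 29 elements.
Index = |(Z/118Z)^×| / |⟨15⟩| = 58 / 29 = 2.

2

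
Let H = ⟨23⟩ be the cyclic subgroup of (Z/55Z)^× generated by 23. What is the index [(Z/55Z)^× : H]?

The order of 23 must divide φ(55) = φ(5·11) = (5−1)·(11−1) = 4·10 = 40 = 2^3 · 5.
Divisors of 40: 1, 2, 4, 5, 8, 10, 20, 40.
Check 23^d mod 55 for each divisor in increasing order:
23^1 ≡ 23 (mod 55)
23^2 ≡ 34 (mod 55)
23^4 ≡ 1 (mod 55) ✓
So ord_55(23) = 4, hence |⟨23⟩| = 4.
The index is φ(55) / ord(23) = 40 / 4 = 10.

10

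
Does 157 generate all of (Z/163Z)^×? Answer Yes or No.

φ(163) = 163 − 1 = 162 = 2 · 3^4.
It suffices to check that the order of 157 is not a proper divisor of 162: compute 157^(162/q) for q ∈ {2, 3}.
157^81 ≡ 162 (mod 163)  [q = 2: ≢ 1 ✓]
157^54 ≡ 1 (mod 163)  [q = 3: ≡ 1 ✗]
Since 157^54 ≡ 1, the order of 157 divides 54 < 162, so 157 is not a primitive root.

No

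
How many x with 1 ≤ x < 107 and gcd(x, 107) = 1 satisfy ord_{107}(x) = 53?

φ(107) = 107 − 1 = 106 = 2 · 53.
Since (Z/107Z)^× is cyclic of order 106, the number of elements of order d is φ(d) when d | 106 and 0 otherwise.
53 | 106, and φ(53) = 53 − 1 = 52.

52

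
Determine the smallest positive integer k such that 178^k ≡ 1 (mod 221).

24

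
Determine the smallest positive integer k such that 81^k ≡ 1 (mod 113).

28

The order of 81 must divide φ(113) = 113 − 1 = 112 = 2^4 · 7.
Divisors of 112: 1, 2, 4, 7, 8, 14, 16, 28, 56, 112.
Check 81^d mod 113 for each divisor in increasing order:
81^1 ≡ 81 (mod 113)
81^2 ≡ 7 (mod 113)
81^4 ≡ 49 (mod 113)
81^7 ≡ 98 (mod 113)
81^8 ≡ 28 (mod 113)
81^14 ≡ 112 (mod 113)
81^16 ≡ 106 (mod 113)
81^28 ≡ 1 (mod 113) ✓
The smallest such exponent is 28, so the order of 81 is 28.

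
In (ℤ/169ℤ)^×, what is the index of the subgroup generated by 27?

12

By Lagrange's theorem, ord_169(27) divides φ(169) = φ(13^2) = 13·(13−1) = 156 = 2^2 · 3 · 13.
Divisors of 156: 1, 2, 3, 4, 6, 12, 13, 26, 39, 52, 78, 156.
Evaluate successive powers at the divisors of 156:
27^1 ≡ 27 (mod 169)
27^2 ≡ 53 (mod 169)
27^3 ≡ 79 (mod 169)
27^4 ≡ 105 (mod 169)
27^6 ≡ 157 (mod 169)
27^12 ≡ 144 (mod 169)
27^13 ≡ 1 (mod 169) ✓
Thus |⟨27⟩| = ord(27) = 13.
Index = |(Z/169Z)^×| / |⟨27⟩| = 156 / 13 = 12.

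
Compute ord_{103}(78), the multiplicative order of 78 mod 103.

By Lagrange's theorem, ord_103(78) divides φ(103) = 103 − 1 = 102 = 2 · 3 · 17.
Divisors of 102: 1, 2, 3, 6, 17, 34, 51, 102.
Check 78^d mod 103 for each divisor in increasing order:
78^1 ≡ 78 (mod 103)
78^2 ≡ 7 (mod 103)
78^3 ≡ 31 (mod 103)
78^6 ≡ 34 (mod 103)
78^17 ≡ 47 (mod 103)
78^34 ≡ 46 (mod 103)
78^51 ≡ 102 (mod 103)
78^102 ≡ 1 (mod 103) ✓
Therefore the multiplicative order of 78 modulo 103 is 102.

102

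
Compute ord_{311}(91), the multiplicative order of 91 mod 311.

31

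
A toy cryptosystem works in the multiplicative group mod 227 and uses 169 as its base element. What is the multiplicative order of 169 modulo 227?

113

By Lagrange's theorem, ord_227(169) divides φ(227) = 227 − 1 = 226 = 2 · 113.
Divisors of 226: 1, 2, 113, 226.
Compute 169^d (mod 227) for the divisors d until we hit 1:
169^1 ≡ 169 (mod 227)
169^2 ≡ 186 (mod 227)
169^113 ≡ 1 (mod 227) ✓
Therefore the multiplicative order of 169 modulo 227 is 113.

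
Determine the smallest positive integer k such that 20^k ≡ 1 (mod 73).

72

By Lagrange's theorem, ord_73(20) divides φ(73) = 73 − 1 = 72 = 2^3 · 3^2.
Divisors of 72: 1, 2, 3, 4, 6, 8, 9, 12, 18, 24, 36, 72.
Evaluate successive powers at the divisors of 72:
20^1 ≡ 20 (mod 73)
20^2 ≡ 35 (mod 73)
20^3 ≡ 43 (mod 73)
20^4 ≡ 57 (mod 73)
20^6 ≡ 24 (mod 73)
20^8 ≡ 37 (mod 73)
20^9 ≡ 10 (mod 73)
20^12 ≡ 65 (mod 73)
20^18 ≡ 27 (mod 73)
20^24 ≡ 64 (mod 73)
20^36 ≡ 72 (mod 73)
20^72 ≡ 1 (mod 73) ✓
The smallest such exponent is 72, so the order of 20 is 72.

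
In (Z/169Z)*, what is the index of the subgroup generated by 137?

1

By Lagrange's theorem, ord_169(137) divides φ(169) = φ(13^2) = 13·(13−1) = 156 = 2^2 · 3 · 13.
Divisors of 156: 1, 2, 3, 4, 6, 12, 13, 26, 39, 52, 78, 156.
Evaluate successive powers at the divisors of 156:
137^1 ≡ 137
137^2 ≡ 10
137^3 ≡ 18
137^4 ≡ 100
137^6 ≡ 155
137^12 ≡ 27
137^13 ≡ 150
137^26 ≡ 23
137^39 ≡ 70
137^52 ≡ 22
137^78 ≡ 168
137^156 ≡ 1
The order of 137 is 156, so the subgroup it generates has 156 elements.
The index is φ(169) / ord(137) = 156 / 156 = 1.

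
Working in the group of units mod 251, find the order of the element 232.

125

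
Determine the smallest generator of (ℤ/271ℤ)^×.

φ(271) = 271 − 1 = 270 = 2 · 3^3 · 5.
g is a primitive root iff g^(270/q) ≢ 1 (mod 271) for each prime q ∈ {2, 3, 5}.
g = 2: 2^135 ≡ 1 — hits 1, so not a primitive root.
g = 3: 3^135 ≡ 270; 3^90 ≡ 1 — hits 1, so not a primitive root.
g = 4: 4^135 ≡ 1 — hits 1, so not a primitive root.
g = 5: 5^135 ≡ 1 — hits 1, so not a primitive root.
g = 6: 6^135 ≡ 270; 6^90 ≡ 242; 6^54 ≡ 10 — none is 1, so 6 is a primitive root.
Hence the least primitive root of 271 is 6.

6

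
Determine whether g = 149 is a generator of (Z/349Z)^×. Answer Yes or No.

φ(349) = 349 − 1 = 348 = 2^2 · 3 · 29.
It suffices to check that the order of 149 is not a proper divisor of 348: compute 149^(348/q) for q ∈ {2, 3, 29}.
149^174 ≡ 348 (mod 349)  [q = 2: ≢ 1 ✓]
149^116 ≡ 226 (mod 349)  [q = 3: ≢ 1 ✓]
149^12 ≡ 41 (mod 349)  [q = 29: ≢ 1 ✓]
None equal 1, so ord_349(149) = 348: 149 is a primitive root.

Yes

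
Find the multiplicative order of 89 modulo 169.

12

Since 89 ∈ (Z/169Z)^×, its order divides φ(169) = φ(13^2) = 13·(13−1) = 156 = 2^2 · 3 · 13.
Divisors of 156: 1, 2, 3, 4, 6, 12, 13, 26, 39, 52, 78, 156.
Test each divisor d:
89^1 ≡ 89 (mod 169)
89^2 ≡ 147 (mod 169)
89^3 ≡ 70 (mod 169)
89^4 ≡ 146 (mod 169)
89^6 ≡ 168 (mod 169)
89^12 ≡ 1 (mod 169) ✓
Therefore the multiplicative order of 89 modulo 169 is 12.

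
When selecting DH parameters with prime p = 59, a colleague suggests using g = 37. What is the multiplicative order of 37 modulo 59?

58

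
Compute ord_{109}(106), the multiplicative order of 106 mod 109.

54

Since 106 ∈ (Z/109Z)^×, its order divides φ(109) = 109 − 1 = 108 = 2^2 · 3^3.
Divisors of 108: 1, 2, 3, 4, 6, 9, 12, 18, 27, 36, 54, 108.
Test each divisor d:
106^1 ≡ 106 (mod 109)
106^2 ≡ 9 (mod 109)
106^3 ≡ 82 (mod 109)
106^4 ≡ 81 (mod 109)
106^6 ≡ 75 (mod 109)
106^9 ≡ 46 (mod 109)
106^12 ≡ 66 (mod 109)
106^18 ≡ 45 (mod 109)
106^27 ≡ 108 (mod 109)
106^36 ≡ 63 (mod 109)
106^54 ≡ 1 (mod 109) ✓
Hence ord(106) = 54.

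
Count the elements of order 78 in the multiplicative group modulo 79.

24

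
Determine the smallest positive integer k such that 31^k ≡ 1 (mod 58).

28

By Lagrange's theorem, ord_58(31) divides φ(58) = φ(2)·φ(29) = 1·28 = 28 = 2^2 · 7.
Divisors of 28: 1, 2, 4, 7, 14, 28.
Check 31^d mod 58 for each divisor in increasing order:
31^1 ≡ 31 (mod 58)
31^2 ≡ 33 (mod 58)
31^4 ≡ 45 (mod 58)
31^7 ≡ 41 (mod 58)
31^14 ≡ 57 (mod 58)
31^28 ≡ 1 (mod 58) ✓
The smallest such exponent is 28, so the order of 31 is 28.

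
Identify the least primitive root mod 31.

3

φ(31) = 31 − 1 = 30 = 2 · 3 · 5.
g is a primitive root iff g^(30/q) ≢ 1 (mod 31) for each prime q ∈ {2, 3, 5}.
g = 2: 2^15 ≡ 1 — hits 1, so not a primitive root.
g = 3: 3^15 ≡ 30; 3^10 ≡ 25; 3^6 ≡ 16 — none is 1, so 3 is a primitive root.
So 3 is the smallest generator of (Z/31Z)^×.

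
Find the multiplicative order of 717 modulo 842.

ord(717) | φ(842) = φ(2)·φ(421) = 1·420 = 420 = 2^2 · 3 · 5 · 7.
Divisors of 420: 1, 2, 3, 4, 5, 6, 7, 10, 12, 14, 15, 20, 21, 28, 30, 35, 42, 60, 70, 84, 105, 140, 210, 420.
Evaluate successive powers at the divisors of 420:
717^1 ≡ 717 (mod 842)
717^2 ≡ 469 (mod 842)
717^3 ≡ 315 (mod 842)
717^4 ≡ 199 (mod 842)
717^5 ≡ 385 (mod 842)
717^6 ≡ 711 (mod 842)
717^7 ≡ 377 (mod 842)
717^10 ≡ 33 (mod 842)
717^12 ≡ 321 (mod 842)
717^14 ≡ 673 (mod 842)
717^15 ≡ 75 (mod 842)
717^20 ≡ 247 (mod 842)
717^21 ≡ 279 (mod 842)
717^28 ≡ 775 (mod 842)
717^30 ≡ 573 (mod 842)
717^35 ≡ 1 (mod 842) ✓
The smallest such exponent is 35, so the order of 717 is 35.

35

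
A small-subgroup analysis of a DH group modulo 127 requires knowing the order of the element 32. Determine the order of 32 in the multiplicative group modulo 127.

7

The order of 32 must divide φ(127) = 127 − 1 = 126 = 2 · 3^2 · 7.
Divisors of 126: 1, 2, 3, 6, 7, 9, 14, 18, 21, 42, 63, 126.
Evaluate successive powers at the divisors of 126:
32^1 ≡ 32 (mod 127)
32^2 ≡ 8 (mod 127)
32^3 ≡ 2 (mod 127)
32^6 ≡ 4 (mod 127)
32^7 ≡ 1 (mod 127) ✓
So ord_127(32) = 7.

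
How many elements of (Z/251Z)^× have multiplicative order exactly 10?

4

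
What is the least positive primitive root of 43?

3

φ(43) = 43 − 1 = 42 = 2 · 3 · 7.
g is a primitive root iff g^(42/q) ≢ 1 (mod 43) for each prime q ∈ {2, 3, 7}.
g = 2: 2^21 ≡ 42; 2^14 ≡ 1 — hits 1, so not a primitive root.
g = 3: 3^21 ≡ 42; 3^14 ≡ 36; 3^6 ≡ 41 — none is 1, so 3 is a primitive root.
So 3 is the smallest generator of (Z/43Z)^×.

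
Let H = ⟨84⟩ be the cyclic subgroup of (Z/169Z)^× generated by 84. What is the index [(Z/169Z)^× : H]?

1

ord(84) | φ(169) = φ(13^2) = 13·(13−1) = 156 = 2^2 · 3 · 13.
Divisors of 156: 1, 2, 3, 4, 6, 12, 13, 26, 39, 52, 78, 156.
Check 84^d mod 169 for each divisor in increasing order:
84^1 ≡ 84 (mod 169)
84^2 ≡ 127 (mod 169)
84^3 ≡ 21 (mod 169)
84^4 ≡ 74 (mod 169)
84^6 ≡ 103 (mod 169)
84^12 ≡ 131 (mod 169)
84^13 ≡ 19 (mod 169)
84^26 ≡ 23 (mod 169)
84^39 ≡ 99 (mod 169)
84^52 ≡ 22 (mod 169)
84^78 ≡ 168 (mod 169)
84^156 ≡ 1 (mod 169) ✓
Thus |⟨84⟩| = ord(84) = 156.
[(Z/169Z)^× : ⟨84⟩] = 156/156 = 1.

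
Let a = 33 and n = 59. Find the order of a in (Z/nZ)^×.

ord(33) | φ(59) = 59 − 1 = 58 = 2 · 29.
Divisors of 58: 1, 2, 29, 58.
Test each divisor d:
33^1 ≡ 33
33^2 ≡ 27
33^29 ≡ 58
33^58 ≡ 1
Therefore the multiplicative order of 33 modulo 59 is 58.

58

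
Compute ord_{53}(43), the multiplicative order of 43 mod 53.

The order of 43 must divide φ(53) = 53 − 1 = 52 = 2^2 · 13.
Divisors of 52: 1, 2, 4, 13, 26, 52.
Compute 43^d (mod 53) for the divisors d until we hit 1:
43^1 ≡ 43 (mod 53)
43^2 ≡ 47 (mod 53)
43^4 ≡ 36 (mod 53)
43^13 ≡ 52 (mod 53)
43^26 ≡ 1 (mod 53) ✓
The smallest such exponent is 26, so the order of 43 is 26.

26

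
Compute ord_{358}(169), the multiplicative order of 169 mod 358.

89

Since 169 ∈ (Z/358Z)^×, its order divides φ(358) = φ(2)·φ(179) = 1·178 = 178 = 2 · 89.
Divisors of 178: 1, 2, 89, 178.
Test each divisor d:
169^1 ≡ 169
169^2 ≡ 279
169^89 ≡ 1
Therefore the multiplicative order of 169 modulo 358 is 89.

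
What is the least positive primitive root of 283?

φ(283) = 283 − 1 = 282 = 2 · 3 · 47.
Test candidates g = 2, 3, … against the prime factors q ∈ {2, 3, 47} of φ(283): g is a generator iff g^(282/q) ≢ 1 for every such q.
g = 2: 2^141 ≡ 282; 2^94 ≡ 1 — hits 1, so not a primitive root.
g = 3: 3^141 ≡ 282; 3^94 ≡ 238; 3^6 ≡ 163 — none is 1, so 3 is a primitive root.
So 3 is the smallest generator of (Z/283Z)^×.

3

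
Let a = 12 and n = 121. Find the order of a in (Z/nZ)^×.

11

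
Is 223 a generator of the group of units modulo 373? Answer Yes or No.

Yes

φ(373) = 373 − 1 = 372 = 2^2 · 3 · 31.
It suffices to check that the order of 223 is not a proper divisor of 372: compute 223^(372/q) for q ∈ {2, 3, 31}.
223^186 ≡ 372 (mod 373)  [q = 2: ≢ 1 ✓]
223^124 ≡ 284 (mod 373)  [q = 3: ≢ 1 ✓]
223^12 ≡ 318 (mod 373)  [q = 31: ≢ 1 ✓]
Every test exponent gives a nontrivial residue, hence 223 generates the full group.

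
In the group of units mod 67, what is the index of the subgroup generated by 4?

2

By Lagrange's theorem, ord_67(4) divides φ(67) = 67 − 1 = 66 = 2 · 3 · 11.
Divisors of 66: 1, 2, 3, 6, 11, 22, 33, 66.
Check 4^d mod 67 for each divisor in increasing order:
4^1 ≡ 4 (mod 67)
4^2 ≡ 16 (mod 67)
4^3 ≡ 64 (mod 67)
4^6 ≡ 9 (mod 67)
4^11 ≡ 37 (mod 67)
4^22 ≡ 29 (mod 67)
4^33 ≡ 1 (mod 67) ✓
Thus |⟨4⟩| = ord(4) = 33.
Index = |(Z/67Z)^×| / |⟨4⟩| = 66 / 33 = 2.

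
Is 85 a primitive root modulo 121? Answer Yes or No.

φ(121) = φ(11^2) = 11·(11−1) = 110 = 2 · 5 · 11.
An element g generates (Z/121Z)^× iff g^(110/q) ≢ 1 (mod 121) for each prime q ∈ {2, 5, 11}.
85^55 ≡ 120 (mod 121)  [q = 2: ≢ 1 ✓]
85^22 ≡ 9 (mod 121)  [q = 5: ≢ 1 ✓]
85^10 ≡ 111 (mod 121)  [q = 11: ≢ 1 ✓]
Every test exponent gives a nontrivial residue, hence 85 generates the full group.

Yes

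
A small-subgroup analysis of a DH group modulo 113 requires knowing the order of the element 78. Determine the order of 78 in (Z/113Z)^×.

16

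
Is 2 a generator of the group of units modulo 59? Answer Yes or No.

Yes

φ(59) = 59 − 1 = 58 = 2 · 29.
Test 2^(58/q) mod 59 for each prime factor q of 58:
2^29 ≡ 58 (mod 59)  [q = 2: ≢ 1 ✓]
2^2 ≡ 4 (mod 59)  [q = 29: ≢ 1 ✓]
Every test exponent gives a nontrivial residue, hence 2 generates the full group.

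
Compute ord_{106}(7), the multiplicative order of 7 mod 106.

26

By Lagrange's theorem, ord_106(7) divides φ(106) = φ(2)·φ(53) = 1·52 = 52 = 2^2 · 13.
Divisors of 52: 1, 2, 4, 13, 26, 52.
Check 7^d mod 106 for each divisor in increasing order:
7^1 ≡ 7 (mod 106)
7^2 ≡ 49 (mod 106)
7^4 ≡ 69 (mod 106)
7^13 ≡ 105 (mod 106)
7^26 ≡ 1 (mod 106) ✓
So ord_106(7) = 26.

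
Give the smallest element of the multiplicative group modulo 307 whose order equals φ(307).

5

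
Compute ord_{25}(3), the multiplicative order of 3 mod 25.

20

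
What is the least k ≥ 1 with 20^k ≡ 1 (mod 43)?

The order of 20 must divide φ(43) = 43 − 1 = 42 = 2 · 3 · 7.
Divisors of 42: 1, 2, 3, 6, 7, 14, 21, 42.
Check 20^d mod 43 for each divisor in increasing order:
20^1 ≡ 20
20^2 ≡ 13
20^3 ≡ 2
20^6 ≡ 4
20^7 ≡ 37
20^14 ≡ 36
20^21 ≡ 42
20^42 ≡ 1
Hence ord(20) = 42.

42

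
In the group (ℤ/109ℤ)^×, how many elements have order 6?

2

φ(109) = 109 − 1 = 108 = 2^2 · 3^3.
In a cyclic group of order 108, there are φ(d) elements of order d for each divisor d of 108, and zero for non-divisors.
6 = 2 · 3 divides 108, and φ(6) = 2.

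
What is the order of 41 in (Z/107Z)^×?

Since 41 ∈ (Z/107Z)^×, its order divides φ(107) = 107 − 1 = 106 = 2 · 53.
Divisors of 106: 1, 2, 53, 106.
Evaluate successive powers at the divisors of 106:
41^1 ≡ 41 (mod 107)
41^2 ≡ 76 (mod 107)
41^53 ≡ 1 (mod 107) ✓
So ord_107(41) = 53.

53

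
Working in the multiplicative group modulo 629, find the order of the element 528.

3

ord(528) | φ(629) = φ(17·37) = (17−1)·(37−1) = 16·36 = 576 = 2^6 · 3^2.
Divisors of 576: 1, 2, 3, 4, 6, 8, 9, 12, 16, 18, 24, 32, 36, 48, 64, 72, 96, 144, 192, 288, 576.
Check 528^d mod 629 for each divisor in increasing order:
528^1 ≡ 528
528^2 ≡ 137
528^3 ≡ 1
The smallest such exponent is 3, so the order of 528 is 3.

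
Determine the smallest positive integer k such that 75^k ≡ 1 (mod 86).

14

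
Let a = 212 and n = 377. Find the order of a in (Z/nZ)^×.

42

The order of 212 must divide φ(377) = φ(13·29) = (13−1)·(29−1) = 12·28 = 336 = 2^4 · 3 · 7.
Divisors of 336: 1, 2, 3, 4, 6, 7, 8, 12, 14, 16, 21, 24, 28, 42, 48, 56, 84, 112, 168, 336.
Test each divisor d:
212^1 ≡ 212 (mod 377)
212^2 ≡ 81 (mod 377)
212^3 ≡ 207 (mod 377)
212^4 ≡ 152 (mod 377)
212^6 ≡ 248 (mod 377)
212^7 ≡ 173 (mod 377)
212^8 ≡ 107 (mod 377)
212^12 ≡ 53 (mod 377)
212^14 ≡ 146 (mod 377)
212^16 ≡ 139 (mod 377)
212^21 ≡ 376 (mod 377)
212^24 ≡ 170 (mod 377)
212^28 ≡ 204 (mod 377)
212^42 ≡ 1 (mod 377) ✓
So ord_377(212) = 42.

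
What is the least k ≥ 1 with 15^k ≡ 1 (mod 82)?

40

ord(15) | φ(82) = φ(2)·φ(41) = 1·40 = 40 = 2^3 · 5.
Divisors of 40: 1, 2, 4, 5, 8, 10, 20, 40.
Compute 15^d (mod 82) for the divisors d until we hit 1:
15^1 ≡ 15
15^2 ≡ 61
15^4 ≡ 31
15^5 ≡ 55
15^8 ≡ 59
15^10 ≡ 73
15^20 ≡ 81
15^40 ≡ 1
Therefore the multiplicative order of 15 modulo 82 is 40.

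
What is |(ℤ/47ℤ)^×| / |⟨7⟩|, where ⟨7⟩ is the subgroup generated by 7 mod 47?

2

The order of 7 must divide φ(47) = 47 − 1 = 46 = 2 · 23.
Divisors of 46: 1, 2, 23, 46.
Compute 7^d (mod 47) for the divisors d until we hit 1:
7^1 ≡ 7
7^2 ≡ 2
7^23 ≡ 1
So ord_47(7) = 23, hence |⟨7⟩| = 23.
The index is φ(47) / ord(7) = 46 / 23 = 2.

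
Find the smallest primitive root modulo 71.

7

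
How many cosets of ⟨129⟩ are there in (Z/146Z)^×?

3

By Lagrange's theorem, ord_146(129) divides φ(146) = φ(2)·φ(73) = 1·72 = 72 = 2^3 · 3^2.
Divisors of 72: 1, 2, 3, 4, 6, 8, 9, 12, 18, 24, 36, 72.
Test each divisor d:
129^1 ≡ 129 (mod 146)
129^2 ≡ 143 (mod 146)
129^3 ≡ 51 (mod 146)
129^4 ≡ 9 (mod 146)
129^6 ≡ 119 (mod 146)
129^8 ≡ 81 (mod 146)
129^9 ≡ 83 (mod 146)
129^12 ≡ 145 (mod 146)
129^18 ≡ 27 (mod 146)
129^24 ≡ 1 (mod 146) ✓
The order of 129 is 24, so the subgroup it generates has 24 elements.
Index = |(Z/146Z)^×| / |⟨129⟩| = 72 / 24 = 3.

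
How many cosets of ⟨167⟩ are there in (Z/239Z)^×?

By Lagrange's theorem, ord_239(167) divides φ(239) = 239 − 1 = 238 = 2 · 7 · 17.
Divisors of 238: 1, 2, 7, 14, 17, 34, 119, 238.
Evaluate successive powers at the divisors of 238:
167^1 ≡ 167 (mod 239)
167^2 ≡ 165 (mod 239)
167^7 ≡ 203 (mod 239)
167^14 ≡ 101 (mod 239)
167^17 ≡ 139 (mod 239)
167^34 ≡ 201 (mod 239)
167^119 ≡ 238 (mod 239)
167^238 ≡ 1 (mod 239) ✓
So ord_239(167) = 238, hence |⟨167⟩| = 238.
The index is φ(239) / ord(167) = 238 / 238 = 1.

1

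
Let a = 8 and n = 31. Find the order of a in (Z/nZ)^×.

Since 8 ∈ (Z/31Z)^×, its order divides φ(31) = 31 − 1 = 30 = 2 · 3 · 5.
Divisors of 30: 1, 2, 3, 5, 6, 10, 15, 30.
Check 8^d mod 31 for each divisor in increasing order:
8^1 ≡ 8 (mod 31)
8^2 ≡ 2 (mod 31)
8^3 ≡ 16 (mod 31)
8^5 ≡ 1 (mod 31) ✓
So ord_31(8) = 5.

5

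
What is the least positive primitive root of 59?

2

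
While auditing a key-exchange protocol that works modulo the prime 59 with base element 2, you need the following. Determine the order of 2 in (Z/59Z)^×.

58

Since 2 ∈ (Z/59Z)^×, its order divides φ(59) = 59 − 1 = 58 = 2 · 29.
Divisors of 58: 1, 2, 29, 58.
Compute 2^d (mod 59) for the divisors d until we hit 1:
2^1 ≡ 2
2^2 ≡ 4
2^29 ≡ 58
2^58 ≡ 1
So ord_59(2) = 58.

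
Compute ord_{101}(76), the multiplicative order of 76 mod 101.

50

Since 76 ∈ (Z/101Z)^×, its order divides φ(101) = 101 − 1 = 100 = 2^2 · 5^2.
Divisors of 100: 1, 2, 4, 5, 10, 20, 25, 50, 100.
Evaluate successive powers at the divisors of 100:
76^1 ≡ 76
76^2 ≡ 19
76^4 ≡ 58
76^5 ≡ 65
76^10 ≡ 84
76^20 ≡ 87
76^25 ≡ 100
76^50 ≡ 1
Hence ord(76) = 50.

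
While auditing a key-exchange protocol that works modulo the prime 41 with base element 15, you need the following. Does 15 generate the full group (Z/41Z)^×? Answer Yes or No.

Yes

φ(41) = 41 − 1 = 40 = 2^3 · 5.
Test 15^(40/q) mod 41 for each prime factor q of 40:
15^20 ≡ 40 (mod 41)  [q = 2: ≢ 1 ✓]
15^8 ≡ 18 (mod 41)  [q = 5: ≢ 1 ✓]
All checks pass, so 15 has order 40 and is a primitive root modulo 41.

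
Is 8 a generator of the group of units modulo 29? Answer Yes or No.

φ(29) = 29 − 1 = 28 = 2^2 · 7.
8 is a primitive root mod 29 iff 8^(φ(29)/q) ≢ 1 for every prime q | φ(29), i.e. q ∈ {2, 7}.
8^14 ≡ 28 (mod 29)  [q = 2: ≢ 1 ✓]
8^4 ≡ 7 (mod 29)  [q = 7: ≢ 1 ✓]
None equal 1, so ord_29(8) = 28: 8 is a primitive root.

Yes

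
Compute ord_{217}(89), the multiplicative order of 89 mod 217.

30

Since 89 ∈ (Z/217Z)^×, its order divides φ(217) = φ(7·31) = (7−1)·(31−1) = 6·30 = 180 = 2^2 · 3^2 · 5.
Divisors of 180: 1, 2, 3, 4, 5, 6, 9, 10, 12, 15, 18, 20, 30, 36, 45, 60, 90, 180.
Compute 89^d (mod 217) for the divisors d until we hit 1:
89^1 ≡ 89 (mod 217)
89^2 ≡ 109 (mod 217)
89^3 ≡ 153 (mod 217)
89^4 ≡ 163 (mod 217)
89^5 ≡ 185 (mod 217)
89^6 ≡ 190 (mod 217)
89^9 ≡ 209 (mod 217)
89^10 ≡ 156 (mod 217)
89^12 ≡ 78 (mod 217)
89^15 ≡ 216 (mod 217)
89^18 ≡ 64 (mod 217)
89^20 ≡ 32 (mod 217)
89^30 ≡ 1 (mod 217) ✓
Therefore the multiplicative order of 89 modulo 217 is 30.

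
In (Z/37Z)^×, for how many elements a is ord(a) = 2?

1

φ(37) = 37 − 1 = 36 = 2^2 · 3^2.
(Z/37Z)^× is cyclic (|G| = 36); a cyclic group of order m has exactly φ(d) elements of each order d | m, and none otherwise.
2 | 36, and φ(2) = 2 − 1 = 1.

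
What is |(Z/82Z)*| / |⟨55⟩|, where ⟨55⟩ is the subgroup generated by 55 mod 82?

ord(55) | φ(82) = φ(2)·φ(41) = 1·40 = 40 = 2^3 · 5.
Divisors of 40: 1, 2, 4, 5, 8, 10, 20, 40.
Test each divisor d:
55^1 ≡ 55
55^2 ≡ 73
55^4 ≡ 81
55^5 ≡ 27
55^8 ≡ 1
The order of 55 is 8, so the subgroup it generates has 8 elements.
Index = |(Z/82Z)^×| / |⟨55⟩| = 40 / 8 = 5.

5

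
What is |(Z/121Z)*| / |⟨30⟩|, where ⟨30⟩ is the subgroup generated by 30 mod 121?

1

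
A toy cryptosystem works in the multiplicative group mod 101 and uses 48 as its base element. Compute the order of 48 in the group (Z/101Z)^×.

100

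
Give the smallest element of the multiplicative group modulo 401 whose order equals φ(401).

3

φ(401) = 401 − 1 = 400 = 2^4 · 5^2.
g is a primitive root iff g^(400/q) ≢ 1 (mod 401) for each prime q ∈ {2, 5}.
g = 2: 2^200 ≡ 1 — hits 1, so not a primitive root.
g = 3: 3^200 ≡ 400; 3^80 ≡ 72 — none is 1, so 3 is a primitive root.
So 3 is the smallest generator of (Z/401Z)^×.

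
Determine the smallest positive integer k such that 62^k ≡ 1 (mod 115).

The order of 62 must divide φ(115) = φ(5·23) = (5−1)·(23−1) = 4·22 = 88 = 2^3 · 11.
Divisors of 88: 1, 2, 4, 8, 11, 22, 44, 88.
Evaluate successive powers at the divisors of 88:
62^1 ≡ 62 (mod 115)
62^2 ≡ 49 (mod 115)
62^4 ≡ 101 (mod 115)
62^8 ≡ 81 (mod 115)
62^11 ≡ 93 (mod 115)
62^22 ≡ 24 (mod 115)
62^44 ≡ 1 (mod 115) ✓
Hence ord(62) = 44.

44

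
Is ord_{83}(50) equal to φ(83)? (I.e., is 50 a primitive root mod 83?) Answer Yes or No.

φ(83) = 83 − 1 = 82 = 2 · 41.
50 is a primitive root mod 83 iff 50^(φ(83)/q) ≢ 1 for every prime q | φ(83), i.e. q ∈ {2, 41}.
50^41 ≡ 82 (mod 83)  [q = 2: ≢ 1 ✓]
50^2 ≡ 10 (mod 83)  [q = 41: ≢ 1 ✓]
Every test exponent gives a nontrivial residue, hence 50 generates the full group.

Yes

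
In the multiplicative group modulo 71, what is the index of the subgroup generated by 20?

10

ord(20) | φ(71) = 71 − 1 = 70 = 2 · 5 · 7.
Divisors of 70: 1, 2, 5, 7, 10, 14, 35, 70.
Check 20^d mod 71 for each divisor in increasing order:
20^1 ≡ 20
20^2 ≡ 45
20^5 ≡ 30
20^7 ≡ 1
Thus |⟨20⟩| = ord(20) = 7.
Index = |(Z/71Z)^×| / |⟨20⟩| = 70 / 7 = 10.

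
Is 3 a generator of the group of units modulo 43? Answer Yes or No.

Yes

φ(43) = 43 − 1 = 42 = 2 · 3 · 7.
3 is a primitive root mod 43 iff 3^(φ(43)/q) ≢ 1 for every prime q | φ(43), i.e. q ∈ {2, 3, 7}.
3^21 ≡ 42 (mod 43)  [q = 2: ≢ 1 ✓]
3^14 ≡ 36 (mod 43)  [q = 3: ≢ 1 ✓]
3^6 ≡ 41 (mod 43)  [q = 7: ≢ 1 ✓]
None equal 1, so ord_43(3) = 42: 3 is a primitive root.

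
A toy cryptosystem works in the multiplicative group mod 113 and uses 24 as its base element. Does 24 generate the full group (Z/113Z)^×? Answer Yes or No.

Yes

φ(113) = 113 − 1 = 112 = 2^4 · 7.
Test 24^(112/q) mod 113 for each prime factor q of 112:
24^56 ≡ 112 (mod 113)  [q = 2: ≢ 1 ✓]
24^16 ≡ 28 (mod 113)  [q = 7: ≢ 1 ✓]
None equal 1, so ord_113(24) = 112: 24 is a primitive root.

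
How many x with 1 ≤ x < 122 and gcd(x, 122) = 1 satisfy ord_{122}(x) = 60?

16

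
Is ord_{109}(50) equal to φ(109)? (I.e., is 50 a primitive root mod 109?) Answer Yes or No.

Yes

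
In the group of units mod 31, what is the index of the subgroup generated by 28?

2

ord(28) | φ(31) = 31 − 1 = 30 = 2 · 3 · 5.
Divisors of 30: 1, 2, 3, 5, 6, 10, 15, 30.
Test each divisor d:
28^1 ≡ 28 (mod 31)
28^2 ≡ 9 (mod 31)
28^3 ≡ 4 (mod 31)
28^5 ≡ 5 (mod 31)
28^6 ≡ 16 (mod 31)
28^10 ≡ 25 (mod 31)
28^15 ≡ 1 (mod 31) ✓
Thus |⟨28⟩| = ord(28) = 15.
The index is φ(31) / ord(28) = 30 / 15 = 2.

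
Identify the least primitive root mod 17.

φ(17) = 17 − 1 = 16 = 2^4.
Test candidates g = 2, 3, … against the prime factors q ∈ {2} of φ(17): g is a generator iff g^(16/q) ≢ 1 for every such q.
g = 2: 2^8 ≡ 1 — hits 1, so not a primitive root.
g = 3: 3^8 ≡ 16 — none is 1, so 3 is a primitive root.
So 3 is the smallest generator of (Z/17Z)^×.

3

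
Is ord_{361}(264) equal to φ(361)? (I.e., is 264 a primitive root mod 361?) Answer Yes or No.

φ(361) = φ(19^2) = 19·(19−1) = 342 = 2 · 3^2 · 19.
Test 264^(342/q) mod 361 for each prime factor q of 342:
264^171 ≡ 1 (mod 361)  [q = 2: ≡ 1 ✗]
264^114 ≡ 292 (mod 361)  [q = 3: ≢ 1 ✓]
264^18 ≡ 191 (mod 361)  [q = 19: ≢ 1 ✓]
Since 264^171 ≡ 1, the order of 264 divides 171 < 342, so 264 is not a primitive root.

No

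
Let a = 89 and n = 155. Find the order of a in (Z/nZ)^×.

10

Since 89 ∈ (Z/155Z)^×, its order divides φ(155) = φ(5·31) = (5−1)·(31−1) = 4·30 = 120 = 2^3 · 3 · 5.
Divisors of 120: 1, 2, 3, 4, 5, 6, 8, 10, 12, 15, 20, 24, 30, 40, 60, 120.
Evaluate successive powers at the divisors of 120:
89^1 ≡ 89 (mod 155)
89^2 ≡ 16 (mod 155)
89^3 ≡ 29 (mod 155)
89^4 ≡ 101 (mod 155)
89^5 ≡ 154 (mod 155)
89^6 ≡ 66 (mod 155)
89^8 ≡ 126 (mod 155)
89^10 ≡ 1 (mod 155) ✓
Therefore the multiplicative order of 89 modulo 155 is 10.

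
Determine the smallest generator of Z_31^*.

3

φ(31) = 31 − 1 = 30 = 2 · 3 · 5.
g is a primitive root iff g^(30/q) ≢ 1 (mod 31) for each prime q ∈ {2, 3, 5}.
g = 2: 2^15 ≡ 1 — hits 1, so not a primitive root.
g = 3: 3^15 ≡ 30; 3^10 ≡ 25; 3^6 ≡ 16 — none is 1, so 3 is a primitive root.
The smallest primitive root modulo 31 is 3.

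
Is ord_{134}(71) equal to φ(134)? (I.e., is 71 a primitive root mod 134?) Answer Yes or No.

No

φ(134) = φ(2)·φ(67) = 1·66 = 66 = 2 · 3 · 11.
An element g generates (Z/134Z)^× iff g^(66/q) ≢ 1 (mod 134) for each prime q ∈ {2, 3, 11}.
71^33 ≡ 1 (mod 134)  [q = 2: ≡ 1 ✗]
71^22 ≡ 29 (mod 134)  [q = 3: ≢ 1 ✓]
71^6 ≡ 9 (mod 134)  [q = 11: ≢ 1 ✓]
71^33 ≡ 1 shows ord(71) | 33, strictly less than φ(134); not a primitive root.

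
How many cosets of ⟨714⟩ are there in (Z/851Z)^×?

ord(714) | φ(851) = φ(23·37) = (23−1)·(37−1) = 22·36 = 792 = 2^3 · 3^2 · 11.
Divisors of 792: 1, 2, 3, 4, 6, 8, 9, 11, 12, 18, 22, 24, 33, 36, 44, 66, 72, 88, 99, 132, 198, 264, 396, 792.
Test each divisor d:
714^1 ≡ 714 (mod 851)
714^2 ≡ 47 (mod 851)
714^3 ≡ 369 (mod 851)
714^4 ≡ 507 (mod 851)
714^6 ≡ 1 (mod 851) ✓
So ord_851(714) = 6, hence |⟨714⟩| = 6.
The index is φ(851) / ord(714) = 792 / 6 = 132.

132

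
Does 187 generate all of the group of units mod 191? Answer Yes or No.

Yes

φ(191) = 191 − 1 = 190 = 2 · 5 · 19.
An element g generates (Z/191Z)^× iff g^(190/q) ≢ 1 (mod 191) for each prime q ∈ {2, 5, 19}.
187^95 ≡ 190 (mod 191)  [q = 2: ≢ 1 ✓]
187^38 ≡ 109 (mod 191)  [q = 5: ≢ 1 ✓]
187^10 ≡ 177 (mod 191)  [q = 19: ≢ 1 ✓]
Every test exponent gives a nontrivial residue, hence 187 generates the full group.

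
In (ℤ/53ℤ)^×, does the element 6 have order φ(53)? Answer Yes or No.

No

φ(53) = 53 − 1 = 52 = 2^2 · 13.
It suffices to check that the order of 6 is not a proper divisor of 52: compute 6^(52/q) for q ∈ {2, 13}.
6^26 ≡ 1 (mod 53)  [q = 2: ≡ 1 ✗]
6^4 ≡ 24 (mod 53)  [q = 13: ≢ 1 ✓]
6^26 ≡ 1 shows ord(6) | 26, strictly less than φ(53); not a primitive root.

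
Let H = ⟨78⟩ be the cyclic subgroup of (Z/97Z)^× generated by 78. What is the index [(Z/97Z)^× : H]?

3

ord(78) | φ(97) = 97 − 1 = 96 = 2^5 · 3.
Divisors of 96: 1, 2, 3, 4, 6, 8, 12, 16, 24, 32, 48, 96.
Compute 78^d (mod 97) for the divisors d until we hit 1:
78^1 ≡ 78 (mod 97)
78^2 ≡ 70 (mod 97)
78^3 ≡ 28 (mod 97)
78^4 ≡ 50 (mod 97)
78^6 ≡ 8 (mod 97)
78^8 ≡ 75 (mod 97)
78^12 ≡ 64 (mod 97)
78^16 ≡ 96 (mod 97)
78^24 ≡ 22 (mod 97)
78^32 ≡ 1 (mod 97) ✓
The order of 78 is 32, so the subgroup it generates has 32 elements.
The index is φ(97) / ord(78) = 96 / 32 = 3.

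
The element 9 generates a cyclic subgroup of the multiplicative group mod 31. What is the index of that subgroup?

Since 9 ∈ (Z/31Z)^×, its order divides φ(31) = 31 − 1 = 30 = 2 · 3 · 5.
Divisors of 30: 1, 2, 3, 5, 6, 10, 15, 30.
Evaluate successive powers at the divisors of 30:
9^1 ≡ 9 (mod 31)
9^2 ≡ 19 (mod 31)
9^3 ≡ 16 (mod 31)
9^5 ≡ 25 (mod 31)
9^6 ≡ 8 (mod 31)
9^10 ≡ 5 (mod 31)
9^15 ≡ 1 (mod 31) ✓
The order of 9 is 15, so the subgroup it generates has 15 elements.
Index = |(Z/31Z)^×| / |⟨9⟩| = 30 / 15 = 2.

2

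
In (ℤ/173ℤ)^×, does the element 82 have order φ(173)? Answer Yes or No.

Yes

φ(173) = 173 − 1 = 172 = 2^2 · 43.
82 is a primitive root mod 173 iff 82^(φ(173)/q) ≢ 1 for every prime q | φ(173), i.e. q ∈ {2, 43}.
82^86 ≡ 172 (mod 173)  [q = 2: ≢ 1 ✓]
82^4 ≡ 10 (mod 173)  [q = 43: ≢ 1 ✓]
Every test exponent gives a nontrivial residue, hence 82 generates the full group.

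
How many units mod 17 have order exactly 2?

φ(17) = 17 − 1 = 16 = 2^4.
In a cyclic group of order 16, there are φ(d) elements of order d for each divisor d of 16, and zero for non-divisors.
2 | 16, and φ(2) = 2 − 1 = 1.

1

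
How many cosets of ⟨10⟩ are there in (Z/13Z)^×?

2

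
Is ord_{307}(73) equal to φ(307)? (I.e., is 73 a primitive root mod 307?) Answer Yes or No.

Yes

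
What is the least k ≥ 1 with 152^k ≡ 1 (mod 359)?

Since 152 ∈ (Z/359Z)^×, its order divides φ(359) = 359 − 1 = 358 = 2 · 179.
Divisors of 358: 1, 2, 179, 358.
Test each divisor d:
152^1 ≡ 152
152^2 ≡ 128
152^179 ≡ 358
152^358 ≡ 1
The smallest such exponent is 358, so the order of 152 is 358.

358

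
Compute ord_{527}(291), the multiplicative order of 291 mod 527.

120

ord(291) | φ(527) = φ(17·31) = (17−1)·(31−1) = 16·30 = 480 = 2^5 · 3 · 5.
Divisors of 480: 1, 2, 3, 4, 5, 6, 8, 10, 12, 15, 16, 20, 24, 30, 32, 40, 48, 60, 80, 96, 120, 160, 240, 480.
Evaluate successive powers at the divisors of 480:
291^1 ≡ 291 (mod 527)
291^2 ≡ 361 (mod 527)
291^3 ≡ 178 (mod 527)
291^4 ≡ 152 (mod 527)
291^5 ≡ 491 (mod 527)
291^6 ≡ 64 (mod 527)
291^8 ≡ 443 (mod 527)
291^10 ≡ 242 (mod 527)
291^12 ≡ 407 (mod 527)
291^15 ≡ 247 (mod 527)
291^16 ≡ 205 (mod 527)
291^20 ≡ 67 (mod 527)
291^24 ≡ 171 (mod 527)
291^30 ≡ 404 (mod 527)
291^32 ≡ 392 (mod 527)
291^40 ≡ 273 (mod 527)
291^48 ≡ 256 (mod 527)
291^60 ≡ 373 (mod 527)
291^80 ≡ 222 (mod 527)
291^96 ≡ 188 (mod 527)
291^120 ≡ 1 (mod 527) ✓
The smallest such exponent is 120, so the order of 291 is 120.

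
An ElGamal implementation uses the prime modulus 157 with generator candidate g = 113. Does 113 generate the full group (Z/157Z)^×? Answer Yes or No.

φ(157) = 157 − 1 = 156 = 2^2 · 3 · 13.
113 is a primitive root mod 157 iff 113^(φ(157)/q) ≢ 1 for every prime q | φ(157), i.e. q ∈ {2, 3, 13}.
113^78 ≡ 1 (mod 157)  [q = 2: ≡ 1 ✗]
113^52 ≡ 12 (mod 157)  [q = 3: ≢ 1 ✓]
113^12 ≡ 14 (mod 157)  [q = 13: ≢ 1 ✓]
The check at q = 2 fails, so 113 generates a proper subgroup.

No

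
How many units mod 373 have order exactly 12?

4

φ(373) = 373 − 1 = 372 = 2^2 · 3 · 31.
Since (Z/373Z)^× is cyclic of order 372, the number of elements of order d is φ(d) when d | 372 and 0 otherwise.
12 = 2^2 · 3 divides 372, and φ(12) = 4.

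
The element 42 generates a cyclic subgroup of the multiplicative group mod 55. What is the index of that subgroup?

ord(42) | φ(55) = φ(5·11) = (5−1)·(11−1) = 4·10 = 40 = 2^3 · 5.
Divisors of 40: 1, 2, 4, 5, 8, 10, 20, 40.
Check 42^d mod 55 for each divisor in increasing order:
42^1 ≡ 42
42^2 ≡ 4
42^4 ≡ 16
42^5 ≡ 12
42^8 ≡ 36
42^10 ≡ 34
42^20 ≡ 1
So ord_55(42) = 20, hence |⟨42⟩| = 20.
Index = |(Z/55Z)^×| / |⟨42⟩| = 40 / 20 = 2.

2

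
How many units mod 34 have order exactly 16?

φ(34) = φ(2)·φ(17) = 1·16 = 16 = 2^4.
Since (Z/34Z)^× is cyclic of order 16, the number of elements of order d is φ(d) when d | 16 and 0 otherwise.
16 = 2^4 divides 16, and φ(16) = 8.

8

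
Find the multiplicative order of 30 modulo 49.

Since 30 ∈ (Z/49Z)^×, its order divides φ(49) = φ(7^2) = 7·(7−1) = 42 = 2 · 3 · 7.
Divisors of 42: 1, 2, 3, 6, 7, 14, 21, 42.
Compute 30^d (mod 49) for the divisors d until we hit 1:
30^1 ≡ 30 (mod 49)
30^2 ≡ 18 (mod 49)
30^3 ≡ 1 (mod 49) ✓
Therefore the multiplicative order of 30 modulo 49 is 3.

3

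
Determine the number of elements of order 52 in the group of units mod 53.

φ(53) = 53 − 1 = 52 = 2^2 · 13.
(Z/53Z)^× is cyclic (|G| = 52); a cyclic group of order m has exactly φ(d) elements of each order d | m, and none otherwise.
52 = 2^2 · 13 divides 52, and φ(52) = 24.

24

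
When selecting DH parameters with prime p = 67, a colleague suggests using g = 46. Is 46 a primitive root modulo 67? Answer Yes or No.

φ(67) = 67 − 1 = 66 = 2 · 3 · 11.
Test 46^(66/q) mod 67 for each prime factor q of 66:
46^33 ≡ 66 (mod 67)  [q = 2: ≢ 1 ✓]
46^22 ≡ 29 (mod 67)  [q = 3: ≢ 1 ✓]
46^6 ≡ 24 (mod 67)  [q = 11: ≢ 1 ✓]
None equal 1, so ord_67(46) = 66: 46 is a primitive root.

Yes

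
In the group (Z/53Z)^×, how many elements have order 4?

φ(53) = 53 − 1 = 52 = 2^2 · 13.
Since (Z/53Z)^× is cyclic of order 52, the number of elements of order d is φ(d) when d | 52 and 0 otherwise.
4 = 2^2 divides 52, and φ(4) = 2.

2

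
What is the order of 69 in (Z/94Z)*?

46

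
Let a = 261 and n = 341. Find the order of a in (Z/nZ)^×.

30

ord(261) | φ(341) = φ(11·31) = (11−1)·(31−1) = 10·30 = 300 = 2^2 · 3 · 5^2.
Divisors of 300: 1, 2, 3, 4, 5, 6, 10, 12, 15, 20, 25, 30, 50, 60, 75, 100, 150, 300.
Evaluate successive powers at the divisors of 300:
261^1 ≡ 261 (mod 341)
261^2 ≡ 262 (mod 341)
261^3 ≡ 182 (mod 341)
261^4 ≡ 103 (mod 341)
261^5 ≡ 285 (mod 341)
261^6 ≡ 47 (mod 341)
261^10 ≡ 67 (mod 341)
261^12 ≡ 163 (mod 341)
261^15 ≡ 340 (mod 341)
261^20 ≡ 56 (mod 341)
261^25 ≡ 274 (mod 341)
261^30 ≡ 1 (mod 341) ✓
Hence ord(261) = 30.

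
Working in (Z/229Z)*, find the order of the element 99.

ord(99) | φ(229) = 229 − 1 = 228 = 2^2 · 3 · 19.
Divisors of 228: 1, 2, 3, 4, 6, 12, 19, 38, 57, 76, 114, 228.
Evaluate successive powers at the divisors of 228:
99^1 ≡ 99 (mod 229)
99^2 ≡ 183 (mod 229)
99^3 ≡ 26 (mod 229)
99^4 ≡ 55 (mod 229)
99^6 ≡ 218 (mod 229)
99^12 ≡ 121 (mod 229)
99^19 ≡ 135 (mod 229)
99^38 ≡ 134 (mod 229)
99^57 ≡ 228 (mod 229)
99^76 ≡ 94 (mod 229)
99^114 ≡ 1 (mod 229) ✓
The smallest such exponent is 114, so the order of 99 is 114.

114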